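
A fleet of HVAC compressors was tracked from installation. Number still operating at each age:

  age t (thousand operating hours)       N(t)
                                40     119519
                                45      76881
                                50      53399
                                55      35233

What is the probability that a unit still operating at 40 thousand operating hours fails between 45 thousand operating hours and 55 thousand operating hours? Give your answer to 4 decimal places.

This is the probability of reaching 45 but not 55, conditional on being operational at 40: (N(45) − N(55)) / N(40).
= (76881 − 35233) / 119519 = 41648 / 119519 = 0.348463.

0.3485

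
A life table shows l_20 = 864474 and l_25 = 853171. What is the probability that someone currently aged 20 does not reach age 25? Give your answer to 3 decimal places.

0.013

P(die before 25 | alive at 20) = 1 − l_25/l_20 = 1 − 853171/864474 = (11303)/864474 = 0.013075.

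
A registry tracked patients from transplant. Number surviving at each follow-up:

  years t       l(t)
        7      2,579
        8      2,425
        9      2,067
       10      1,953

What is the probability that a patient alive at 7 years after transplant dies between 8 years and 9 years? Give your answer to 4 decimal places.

This is the probability of reaching 8 but not 9, conditional on being alive at 7: (l(8) − l(9)) / l(7).
= (2,425 − 2,067) / 2,579 = 358 / 2,579 = 0.138813.

0.1388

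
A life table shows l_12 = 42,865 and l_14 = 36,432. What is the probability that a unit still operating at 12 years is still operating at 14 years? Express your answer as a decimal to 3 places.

0.850

The conditional survival probability is l_14/l_12 = 36,432/42,865 = 0.849924.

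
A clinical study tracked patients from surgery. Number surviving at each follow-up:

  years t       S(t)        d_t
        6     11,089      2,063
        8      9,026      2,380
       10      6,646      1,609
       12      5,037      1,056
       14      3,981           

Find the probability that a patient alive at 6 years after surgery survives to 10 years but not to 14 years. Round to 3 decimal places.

This is the probability of reaching 10 but not 14, conditional on being alive at 6: (S(10) − S(14)) / S(6).
= (6,646 − 3,981) / 11,089 = 2,665 / 11,089 = 0.240328.

0.240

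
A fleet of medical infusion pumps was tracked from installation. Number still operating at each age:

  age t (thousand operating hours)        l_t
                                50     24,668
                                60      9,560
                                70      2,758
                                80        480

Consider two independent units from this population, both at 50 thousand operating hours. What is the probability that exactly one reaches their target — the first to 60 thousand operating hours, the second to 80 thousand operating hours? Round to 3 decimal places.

0.392

p₁ = l_60/l_50 = 9,560/24,668 = 0.387547; p₂ = l_80/l_50 = 480/24,668 = 0.019458.
P(exactly one) = p₁(1−p₂) + (1−p₁)p₂ = 0.380006 + 0.011917 = 0.391923.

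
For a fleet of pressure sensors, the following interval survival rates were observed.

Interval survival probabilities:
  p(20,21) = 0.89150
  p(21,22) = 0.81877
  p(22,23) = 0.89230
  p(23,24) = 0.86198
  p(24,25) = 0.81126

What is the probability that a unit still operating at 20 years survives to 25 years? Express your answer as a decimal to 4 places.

0.4555

Chaining the interval survival probabilities: 0.89150 × 0.81877 × 0.89230 × 0.86198 × 0.81126.
= 0.455461.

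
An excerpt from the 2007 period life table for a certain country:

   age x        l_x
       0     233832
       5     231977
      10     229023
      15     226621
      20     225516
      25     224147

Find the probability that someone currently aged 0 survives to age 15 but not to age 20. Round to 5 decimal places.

0.00473

This is the probability of reaching 15 but not 20, conditional on being alive at 0: (l_15 − l_20) / l_0.
= (226621 − 225516) / 233832 = 1105 / 233832 = 0.004726.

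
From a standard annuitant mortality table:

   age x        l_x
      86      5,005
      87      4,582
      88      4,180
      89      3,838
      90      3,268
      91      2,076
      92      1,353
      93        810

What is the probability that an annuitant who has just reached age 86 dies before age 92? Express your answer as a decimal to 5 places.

P(die before 92 | alive at 86) = 1 − l_92/l_86 = 1 − 1,353/5,005 = (3,652)/5,005 = 0.729670.

0.72967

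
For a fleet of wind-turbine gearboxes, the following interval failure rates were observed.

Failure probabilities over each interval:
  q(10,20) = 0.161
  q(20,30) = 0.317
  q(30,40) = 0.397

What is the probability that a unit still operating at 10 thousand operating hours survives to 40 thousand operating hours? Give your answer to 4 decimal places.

0.3455

Chaining the interval survival probabilities: (1 − 0.161) × (1 − 0.317) × (1 − 0.397).
= 0.839 × 0.683 × 0.603 = 0.345541.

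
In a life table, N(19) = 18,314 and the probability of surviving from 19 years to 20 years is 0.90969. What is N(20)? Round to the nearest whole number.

16660

N(20) = N(19) × p = 18,314 × 0.90969 = 16660.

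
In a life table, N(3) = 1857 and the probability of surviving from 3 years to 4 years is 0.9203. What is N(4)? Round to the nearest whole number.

N(4) = N(3) × p = 1857 × 0.9203 = 1709.

1709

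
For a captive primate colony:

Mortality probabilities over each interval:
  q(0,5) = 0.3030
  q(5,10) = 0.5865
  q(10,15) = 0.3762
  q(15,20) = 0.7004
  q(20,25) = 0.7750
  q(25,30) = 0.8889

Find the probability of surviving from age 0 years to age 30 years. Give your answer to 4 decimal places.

Chaining the interval survival probabilities: (1 − 0.3030) × (1 − 0.5865) × (1 − 0.3762) × (1 − 0.7004) × (1 − 0.7750) × (1 − 0.8889).
= 0.6970 × 0.4135 × 0.6238 × 0.2996 × 0.2250 × 0.1111 = 0.001346.

0.0013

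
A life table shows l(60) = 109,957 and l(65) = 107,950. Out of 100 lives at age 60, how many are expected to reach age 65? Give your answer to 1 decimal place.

98.2

The relevant probability is 107,950/109,957 = 0.981747.
Expected number = 100 × 0.981747 = 98.2.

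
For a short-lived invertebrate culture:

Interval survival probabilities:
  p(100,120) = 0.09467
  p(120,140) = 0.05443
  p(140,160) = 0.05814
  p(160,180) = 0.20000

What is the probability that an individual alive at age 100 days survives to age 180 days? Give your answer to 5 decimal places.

0.00006

P(survive 100→180) = 0.09467 × 0.05443 × 0.05814 × 0.20000.
= 0.000060.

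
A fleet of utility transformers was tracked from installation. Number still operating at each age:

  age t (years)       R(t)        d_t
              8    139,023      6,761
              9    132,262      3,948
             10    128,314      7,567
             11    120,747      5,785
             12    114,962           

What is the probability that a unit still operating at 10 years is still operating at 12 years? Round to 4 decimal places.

The conditional survival probability is R(12)/R(10) = 114,962/128,314 = 0.895943.

0.8959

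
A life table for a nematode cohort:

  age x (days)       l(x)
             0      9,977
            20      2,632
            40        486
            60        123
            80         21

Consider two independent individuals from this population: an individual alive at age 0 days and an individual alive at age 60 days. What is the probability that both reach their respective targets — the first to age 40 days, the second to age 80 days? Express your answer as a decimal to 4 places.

0.0083

p₁ = l(40)/l(0) = 486/9,977 = 0.048712; p₂ = l(80)/l(60) = 21/123 = 0.170732.
P(both) = p₁ × p₂ = 0.048712 × 0.170732 = 0.008317.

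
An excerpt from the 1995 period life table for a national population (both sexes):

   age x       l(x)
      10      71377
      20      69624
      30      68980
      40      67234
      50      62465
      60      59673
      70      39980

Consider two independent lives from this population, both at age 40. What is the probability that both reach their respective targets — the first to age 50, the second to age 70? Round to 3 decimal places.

p₁ = l(50)/l(40) = 62465/67234 = 0.929069; p₂ = l(70)/l(40) = 39980/67234 = 0.594640.
P(both) = p₁ × p₂ = 0.929069 × 0.594640 = 0.552462.

0.552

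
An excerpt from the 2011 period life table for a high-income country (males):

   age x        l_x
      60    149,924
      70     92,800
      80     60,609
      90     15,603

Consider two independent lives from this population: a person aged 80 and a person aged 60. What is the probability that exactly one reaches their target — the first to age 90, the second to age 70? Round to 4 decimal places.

0.5577

p₁ = l_90/l_80 = 15,603/60,609 = 0.257437; p₂ = l_70/l_60 = 92,800/149,924 = 0.618980.
P(exactly one) = p₁(1−p₂) + (1−p₁)p₂ = 0.098089 + 0.459632 = 0.557720.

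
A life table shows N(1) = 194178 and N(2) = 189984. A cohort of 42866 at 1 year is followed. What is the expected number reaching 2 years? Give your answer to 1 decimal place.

41940.1

The relevant probability is 189984/194178 = 0.978401.
Expected number = 42866 × 0.978401 = 41940.1.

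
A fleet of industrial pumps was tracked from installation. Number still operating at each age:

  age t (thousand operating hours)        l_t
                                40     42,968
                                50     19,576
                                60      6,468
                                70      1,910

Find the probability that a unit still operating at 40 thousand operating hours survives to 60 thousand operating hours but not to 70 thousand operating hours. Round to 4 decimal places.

0.1061

This is the probability of reaching 60 but not 70, conditional on being operational at 40: (l_60 − l_70) / l_40.
= (6,468 − 1,910) / 42,968 = 4,558 / 42,968 = 0.106079.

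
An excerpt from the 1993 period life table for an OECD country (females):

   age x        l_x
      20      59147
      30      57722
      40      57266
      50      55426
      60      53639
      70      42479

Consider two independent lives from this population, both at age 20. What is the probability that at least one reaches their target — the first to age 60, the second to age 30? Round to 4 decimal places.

0.9978

p₁ = l_60/l_20 = 53639/59147 = 0.906876; p₂ = l_30/l_20 = 57722/59147 = 0.975907.
P(at least one) = 1 − (1−p₁)(1−p₂) = 1 − 0.093124 × 0.024093 = 0.997756.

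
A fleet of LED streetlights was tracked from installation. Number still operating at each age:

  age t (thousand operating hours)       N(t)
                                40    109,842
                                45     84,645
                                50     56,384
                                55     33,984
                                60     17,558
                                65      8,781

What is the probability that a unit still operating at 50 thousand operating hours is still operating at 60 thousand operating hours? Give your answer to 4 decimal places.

The conditional survival probability is N(60)/N(50) = 17,558/56,384 = 0.311400.

0.3114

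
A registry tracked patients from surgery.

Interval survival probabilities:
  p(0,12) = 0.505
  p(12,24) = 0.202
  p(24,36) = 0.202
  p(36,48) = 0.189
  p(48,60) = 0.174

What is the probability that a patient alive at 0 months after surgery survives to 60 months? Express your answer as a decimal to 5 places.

P(survive 0→60) = 0.505 × 0.202 × 0.202 × 0.189 × 0.174.
= 0.000678.

0.00068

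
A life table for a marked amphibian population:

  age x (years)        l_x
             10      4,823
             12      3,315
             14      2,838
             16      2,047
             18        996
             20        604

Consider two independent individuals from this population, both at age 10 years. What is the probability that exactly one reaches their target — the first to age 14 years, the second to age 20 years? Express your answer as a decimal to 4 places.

p₁ = l_14/l_10 = 2,838/4,823 = 0.588430; p₂ = l_20/l_10 = 604/4,823 = 0.125233.
P(exactly one) = p₁(1−p₂) + (1−p₁)p₂ = 0.514739 + 0.051542 = 0.566281.

0.5663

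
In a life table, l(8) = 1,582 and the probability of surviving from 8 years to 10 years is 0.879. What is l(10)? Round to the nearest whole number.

l(10) = l(8) × p = 1,582 × 0.879 = 1391.

1391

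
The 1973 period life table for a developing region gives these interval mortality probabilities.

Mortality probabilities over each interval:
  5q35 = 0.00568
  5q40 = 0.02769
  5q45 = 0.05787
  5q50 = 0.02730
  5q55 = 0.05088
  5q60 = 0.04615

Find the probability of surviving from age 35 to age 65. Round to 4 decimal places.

0.8021

The overall survival probability is (1 − 0.00568) × (1 − 0.02769) × (1 − 0.05787) × (1 − 0.02730) × (1 − 0.05088) × (1 − 0.04615).
= 0.99432 × 0.97231 × 0.94213 × 0.97270 × 0.94912 × 0.95385 = 0.802088.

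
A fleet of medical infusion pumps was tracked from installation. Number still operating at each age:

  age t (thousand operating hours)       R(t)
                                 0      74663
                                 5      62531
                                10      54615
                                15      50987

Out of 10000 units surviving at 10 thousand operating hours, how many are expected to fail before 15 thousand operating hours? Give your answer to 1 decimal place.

664.3

The relevant probability is 1 − 50987/54615 = 0.066429.
Expected number = 10000 × 0.066429 = 664.3.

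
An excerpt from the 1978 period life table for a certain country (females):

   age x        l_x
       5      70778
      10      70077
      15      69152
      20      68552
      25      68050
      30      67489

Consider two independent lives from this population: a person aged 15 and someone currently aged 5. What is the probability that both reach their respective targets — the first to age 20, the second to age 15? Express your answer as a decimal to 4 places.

0.9685

p₁ = l_20/l_15 = 68552/69152 = 0.991323; p₂ = l_15/l_5 = 69152/70778 = 0.977027.
P(both) = p₁ × p₂ = 0.991323 × 0.977027 = 0.968549.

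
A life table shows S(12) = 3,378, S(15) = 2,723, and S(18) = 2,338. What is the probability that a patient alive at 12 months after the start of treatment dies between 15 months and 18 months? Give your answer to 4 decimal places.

This is the probability of reaching 15 but not 18, conditional on being alive at 12: (S(15) − S(18)) / S(12).
= (2,723 − 2,338) / 3,378 = 385 / 3,378 = 0.113973.

0.1140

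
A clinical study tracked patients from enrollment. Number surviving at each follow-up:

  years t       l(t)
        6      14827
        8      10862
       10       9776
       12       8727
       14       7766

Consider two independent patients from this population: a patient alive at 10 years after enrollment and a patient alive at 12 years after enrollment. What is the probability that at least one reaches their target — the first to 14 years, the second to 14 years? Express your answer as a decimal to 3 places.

p₁ = l(14)/l(10) = 7766/9776 = 0.794394; p₂ = l(14)/l(12) = 7766/8727 = 0.889882.
P(at least one) = 1 − (1−p₁)(1−p₂) = 1 − 0.205606 × 0.110118 = 0.977359.

0.977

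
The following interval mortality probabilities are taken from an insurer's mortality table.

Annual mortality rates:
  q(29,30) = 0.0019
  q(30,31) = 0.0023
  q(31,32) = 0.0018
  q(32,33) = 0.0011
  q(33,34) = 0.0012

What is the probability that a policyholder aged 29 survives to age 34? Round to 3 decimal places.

P(survive 29→34) = (1 − 0.0019) × (1 − 0.0023) × (1 − 0.0018) × (1 − 0.0011) × (1 − 0.0012).
= 0.9981 × 0.9977 × 0.9982 × 0.9989 × 0.9988 = 0.991727.

0.992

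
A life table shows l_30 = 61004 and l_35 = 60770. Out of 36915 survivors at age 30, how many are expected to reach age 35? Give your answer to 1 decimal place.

The relevant probability is 60770/61004 = 0.996164.
Expected number = 36915 × 0.996164 = 36773.4.

36773.4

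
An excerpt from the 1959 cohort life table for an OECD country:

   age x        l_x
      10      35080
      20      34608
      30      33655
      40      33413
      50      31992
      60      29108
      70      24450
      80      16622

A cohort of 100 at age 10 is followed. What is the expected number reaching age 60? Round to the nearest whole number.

The relevant probability is 29108/35080 = 0.829761.
Expected number = 100 × 0.829761 = 83.

83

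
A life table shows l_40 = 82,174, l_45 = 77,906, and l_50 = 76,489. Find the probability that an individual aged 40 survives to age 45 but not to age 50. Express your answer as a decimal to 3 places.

We want 5|5q40 = (l_45 − l_50)/l_40.
This is the probability of reaching 45 but not 50, conditional on being alive at 40: (l_45 − l_50) / l_40.
= (77,906 − 76,489) / 82,174 = 1,417 / 82,174 = 0.017244.

0.017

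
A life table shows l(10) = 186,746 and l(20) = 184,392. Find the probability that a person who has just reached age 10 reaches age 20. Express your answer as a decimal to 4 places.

0.9874

The conditional survival probability is l(20)/l(10) = 184,392/186,746 = 0.987395.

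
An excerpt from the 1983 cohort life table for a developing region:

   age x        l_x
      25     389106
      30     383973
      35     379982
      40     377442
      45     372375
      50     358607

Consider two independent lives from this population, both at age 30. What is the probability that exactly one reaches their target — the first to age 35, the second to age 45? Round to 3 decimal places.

p₁ = l_35/l_30 = 379982/383973 = 0.989606; p₂ = l_45/l_30 = 372375/383973 = 0.969795.
P(exactly one) = p₁(1−p₂) + (1−p₁)p₂ = 0.029891 + 0.010080 = 0.039971.

0.040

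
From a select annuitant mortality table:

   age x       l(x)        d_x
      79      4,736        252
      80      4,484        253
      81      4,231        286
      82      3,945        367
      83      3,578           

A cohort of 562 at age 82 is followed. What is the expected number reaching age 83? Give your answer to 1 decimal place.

The relevant probability is 3,578/3,945 = 0.906971.
Expected number = 562 × 0.906971 = 509.7.

509.7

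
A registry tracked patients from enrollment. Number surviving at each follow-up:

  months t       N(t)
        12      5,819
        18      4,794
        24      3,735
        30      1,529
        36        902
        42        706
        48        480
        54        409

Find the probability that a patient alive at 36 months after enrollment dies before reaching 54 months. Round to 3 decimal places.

0.547

P(die before 54 | alive at 36) = 1 − N(54)/N(36) = 1 − 409/902 = (493)/902 = 0.546563.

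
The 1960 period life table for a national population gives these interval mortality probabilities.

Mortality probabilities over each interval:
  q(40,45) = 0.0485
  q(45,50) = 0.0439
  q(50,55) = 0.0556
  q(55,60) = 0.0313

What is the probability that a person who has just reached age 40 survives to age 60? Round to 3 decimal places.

P(survive 40→60) = (1 − 0.0485) × (1 − 0.0439) × (1 − 0.0556) × (1 − 0.0313).
= 0.9515 × 0.9561 × 0.9444 × 0.9687 = 0.832257.

0.832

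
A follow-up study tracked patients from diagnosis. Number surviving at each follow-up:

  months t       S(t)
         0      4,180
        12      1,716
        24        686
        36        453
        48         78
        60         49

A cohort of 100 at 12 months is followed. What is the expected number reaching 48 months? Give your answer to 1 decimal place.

4.5

The relevant probability is 78/1,716 = 0.045455.
Expected number = 100 × 0.045455 = 4.5.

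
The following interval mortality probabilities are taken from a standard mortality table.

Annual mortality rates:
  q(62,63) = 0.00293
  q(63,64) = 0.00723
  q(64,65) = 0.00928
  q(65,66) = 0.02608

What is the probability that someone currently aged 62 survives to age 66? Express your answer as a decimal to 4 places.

Survival from 62 to 66 is the product of surviving each interval: (1 − 0.00293) × (1 − 0.00723) × (1 − 0.00928) × (1 − 0.02608).
= 0.99707 × 0.99277 × 0.99072 × 0.97392 = 0.955099.

0.9551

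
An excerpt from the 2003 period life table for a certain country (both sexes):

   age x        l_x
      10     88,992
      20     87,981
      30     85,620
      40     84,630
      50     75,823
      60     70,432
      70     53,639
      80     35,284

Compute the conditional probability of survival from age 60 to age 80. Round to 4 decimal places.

We want 20p60 = l_80/l_60.
The conditional survival probability is l_80/l_60 = 35,284/70,432 = 0.500965.

0.5010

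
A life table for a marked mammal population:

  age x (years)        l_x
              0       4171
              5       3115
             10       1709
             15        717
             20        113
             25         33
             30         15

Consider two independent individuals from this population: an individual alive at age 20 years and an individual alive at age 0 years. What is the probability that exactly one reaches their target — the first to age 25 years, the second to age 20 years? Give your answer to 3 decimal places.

0.303

p₁ = l_25/l_20 = 33/113 = 0.292035; p₂ = l_20/l_0 = 113/4171 = 0.027092.
P(exactly one) = p₁(1−p₂) + (1−p₁)p₂ = 0.284123 + 0.019180 = 0.303303.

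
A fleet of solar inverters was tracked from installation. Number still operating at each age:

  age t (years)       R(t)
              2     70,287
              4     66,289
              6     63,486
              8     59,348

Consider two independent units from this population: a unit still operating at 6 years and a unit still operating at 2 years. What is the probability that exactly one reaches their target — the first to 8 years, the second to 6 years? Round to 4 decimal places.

p₁ = R(8)/R(6) = 59,348/63,486 = 0.934820; p₂ = R(6)/R(2) = 63,486/70,287 = 0.903240.
P(exactly one) = p₁(1−p₂) + (1−p₁)p₂ = 0.090453 + 0.058873 = 0.149326.

0.1493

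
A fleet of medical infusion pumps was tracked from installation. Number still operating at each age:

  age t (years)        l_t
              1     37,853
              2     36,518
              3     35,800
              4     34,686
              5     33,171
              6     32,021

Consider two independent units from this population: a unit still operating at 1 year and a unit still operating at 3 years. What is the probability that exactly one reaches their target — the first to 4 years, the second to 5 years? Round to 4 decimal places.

p₁ = l_4/l_1 = 34,686/37,853 = 0.916334; p₂ = l_5/l_3 = 33,171/35,800 = 0.926564.
P(exactly one) = p₁(1−p₂) + (1−p₁)p₂ = 0.067292 + 0.077522 = 0.144814.

0.1448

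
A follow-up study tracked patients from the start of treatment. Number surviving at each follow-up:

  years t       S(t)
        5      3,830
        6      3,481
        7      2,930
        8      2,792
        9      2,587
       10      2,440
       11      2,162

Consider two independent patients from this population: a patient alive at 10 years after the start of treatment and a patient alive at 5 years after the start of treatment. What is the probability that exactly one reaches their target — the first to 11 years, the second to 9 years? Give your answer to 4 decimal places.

p₁ = S(11)/S(10) = 2,162/2,440 = 0.886066; p₂ = S(9)/S(5) = 2,587/3,830 = 0.675457.
P(exactly one) = p₁(1−p₂) + (1−p₁)p₂ = 0.287567 + 0.076958 = 0.364524.

0.3645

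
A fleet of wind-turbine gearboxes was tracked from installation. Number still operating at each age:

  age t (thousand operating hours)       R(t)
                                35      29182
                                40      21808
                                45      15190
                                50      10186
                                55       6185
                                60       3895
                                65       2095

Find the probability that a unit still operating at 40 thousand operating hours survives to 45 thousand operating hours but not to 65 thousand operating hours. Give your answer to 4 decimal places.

This is the probability of reaching 45 but not 65, conditional on being operational at 40: (R(45) − R(65)) / R(40).
= (15190 − 2095) / 21808 = 13095 / 21808 = 0.600468.

0.6005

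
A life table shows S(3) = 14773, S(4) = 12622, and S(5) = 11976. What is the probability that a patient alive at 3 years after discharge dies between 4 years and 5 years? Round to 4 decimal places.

0.0437

This is the probability of reaching 4 but not 5, conditional on being alive at 3: (S(4) − S(5)) / S(3).
= (12622 − 11976) / 14773 = 646 / 14773 = 0.043728.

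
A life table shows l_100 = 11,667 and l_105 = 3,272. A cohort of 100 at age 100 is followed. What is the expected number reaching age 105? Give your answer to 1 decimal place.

28.0

The relevant probability is 3,272/11,667 = 0.280449.
Expected number = 100 × 0.280449 = 28.0.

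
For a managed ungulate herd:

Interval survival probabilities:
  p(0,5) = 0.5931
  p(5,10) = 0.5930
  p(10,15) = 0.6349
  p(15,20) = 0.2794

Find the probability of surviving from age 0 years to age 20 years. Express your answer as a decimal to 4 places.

0.0624

Chaining the interval survival probabilities: 0.5931 × 0.5930 × 0.6349 × 0.2794.
= 0.062390.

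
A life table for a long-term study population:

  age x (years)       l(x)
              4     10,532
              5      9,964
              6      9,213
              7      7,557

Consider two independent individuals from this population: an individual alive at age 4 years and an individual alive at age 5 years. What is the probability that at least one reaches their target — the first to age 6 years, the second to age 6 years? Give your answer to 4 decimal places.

0.9906

p₁ = l(6)/l(4) = 9,213/10,532 = 0.874763; p₂ = l(6)/l(5) = 9,213/9,964 = 0.924629.
P(at least one) = 1 − (1−p₁)(1−p₂) = 1 − 0.125237 × 0.075371 = 0.990561.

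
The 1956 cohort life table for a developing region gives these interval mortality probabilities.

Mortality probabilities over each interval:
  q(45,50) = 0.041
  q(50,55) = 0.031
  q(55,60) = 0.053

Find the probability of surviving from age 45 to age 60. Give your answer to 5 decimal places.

0.88002

Chaining the interval survival probabilities: (1 − 0.041) × (1 − 0.031) × (1 − 0.053).
= 0.959 × 0.969 × 0.947 = 0.880020.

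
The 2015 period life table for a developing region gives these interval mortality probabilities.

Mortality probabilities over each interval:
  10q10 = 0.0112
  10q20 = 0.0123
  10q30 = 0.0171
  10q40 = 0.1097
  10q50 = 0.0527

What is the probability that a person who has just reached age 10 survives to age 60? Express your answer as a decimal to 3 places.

0.810

Survival from 10 to 60 is the product of surviving each interval: (1 − 0.0112) × (1 − 0.0123) × (1 − 0.0171) × (1 − 0.1097) × (1 − 0.0527).
= 0.9888 × 0.9877 × 0.9829 × 0.8903 × 0.9473 = 0.809593.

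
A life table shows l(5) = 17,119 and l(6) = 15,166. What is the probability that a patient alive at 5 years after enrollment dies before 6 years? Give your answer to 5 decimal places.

0.11408

P(die before 6 | alive at 5) = 1 − l(6)/l(5) = 1 − 15,166/17,119 = (1,953)/17,119 = 0.114084.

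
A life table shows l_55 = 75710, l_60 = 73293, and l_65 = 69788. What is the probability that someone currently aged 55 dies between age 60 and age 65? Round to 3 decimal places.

0.046

We want 5|5q55 = (l_60 − l_65)/l_55.
This is the probability of reaching 60 but not 65, conditional on being alive at 55: (l_60 − l_65) / l_55.
= (73293 − 69788) / 75710 = 3505 / 75710 = 0.046295.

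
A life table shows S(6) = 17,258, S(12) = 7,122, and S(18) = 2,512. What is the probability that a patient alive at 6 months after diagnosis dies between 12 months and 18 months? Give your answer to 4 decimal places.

This is the probability of reaching 12 but not 18, conditional on being alive at 6: (S(12) − S(18)) / S(6).
= (7,122 − 2,512) / 17,258 = 4,610 / 17,258 = 0.267122.

0.2671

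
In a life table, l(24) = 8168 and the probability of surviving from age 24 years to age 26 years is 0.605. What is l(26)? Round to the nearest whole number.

4942

l(26) = l(24) × p = 8168 × 0.605 = 4942.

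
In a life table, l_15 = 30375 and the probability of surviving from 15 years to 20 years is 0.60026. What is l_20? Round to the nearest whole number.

l_20 = l_15 × p = 30375 × 0.60026 = 18233.

18233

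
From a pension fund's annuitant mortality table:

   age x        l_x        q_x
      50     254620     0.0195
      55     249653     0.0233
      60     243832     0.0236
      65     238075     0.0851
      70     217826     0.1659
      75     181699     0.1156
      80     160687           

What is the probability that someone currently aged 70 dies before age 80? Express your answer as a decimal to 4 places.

P(die before 80 | alive at 70) = 1 − l_80/l_70 = 1 − 160687/217826 = (57139)/217826 = 0.262315.

0.2623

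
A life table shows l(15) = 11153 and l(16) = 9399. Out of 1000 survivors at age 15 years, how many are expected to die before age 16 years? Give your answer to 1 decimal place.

157.3

The relevant probability is 1 − 9399/11153 = 0.157267.
Expected number = 1000 × 0.157267 = 157.3.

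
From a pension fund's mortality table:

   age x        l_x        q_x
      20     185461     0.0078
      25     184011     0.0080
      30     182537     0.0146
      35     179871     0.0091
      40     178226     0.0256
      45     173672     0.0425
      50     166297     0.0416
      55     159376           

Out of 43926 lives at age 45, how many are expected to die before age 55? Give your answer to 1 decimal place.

The relevant probability is 1 − 159376/173672 = 0.082316.
Expected number = 43926 × 0.082316 = 3615.8.

3615.8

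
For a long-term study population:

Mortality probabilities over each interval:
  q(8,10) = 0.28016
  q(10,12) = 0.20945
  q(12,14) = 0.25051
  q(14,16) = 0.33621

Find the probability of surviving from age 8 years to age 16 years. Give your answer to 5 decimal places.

0.28311

The overall survival probability is (1 − 0.28016) × (1 − 0.20945) × (1 − 0.25051) × (1 − 0.33621).
= 0.71984 × 0.79055 × 0.74949 × 0.66379 = 0.283114.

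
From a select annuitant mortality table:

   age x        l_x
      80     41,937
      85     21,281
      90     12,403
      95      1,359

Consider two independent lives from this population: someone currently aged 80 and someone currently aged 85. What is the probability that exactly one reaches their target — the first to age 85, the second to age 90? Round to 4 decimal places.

0.4988

p₁ = l_85/l_80 = 21,281/41,937 = 0.507452; p₂ = l_90/l_85 = 12,403/21,281 = 0.582820.
P(exactly one) = p₁(1−p₂) + (1−p₁)p₂ = 0.211699 + 0.287067 = 0.498766.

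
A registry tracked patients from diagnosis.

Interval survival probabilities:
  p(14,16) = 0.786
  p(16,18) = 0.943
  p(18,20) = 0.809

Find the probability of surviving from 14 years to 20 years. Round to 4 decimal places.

0.5996

Chaining the interval survival probabilities: 0.786 × 0.943 × 0.809.
= 0.599629.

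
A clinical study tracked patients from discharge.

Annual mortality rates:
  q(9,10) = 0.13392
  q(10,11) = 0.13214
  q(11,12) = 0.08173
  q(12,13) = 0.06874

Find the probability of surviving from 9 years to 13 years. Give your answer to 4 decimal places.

Survival from 9 to 13 is the product of surviving each interval: (1 − 0.13392) × (1 − 0.13214) × (1 − 0.08173) × (1 − 0.06874).
= 0.86608 × 0.86786 × 0.91827 × 0.93126 = 0.642760.

0.6428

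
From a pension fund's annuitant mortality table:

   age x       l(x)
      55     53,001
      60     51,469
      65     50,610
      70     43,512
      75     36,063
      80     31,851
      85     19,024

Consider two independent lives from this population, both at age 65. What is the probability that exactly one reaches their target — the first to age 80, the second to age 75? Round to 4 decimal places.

0.4450

p₁ = l(80)/l(65) = 31,851/50,610 = 0.629342; p₂ = l(75)/l(65) = 36,063/50,610 = 0.712567.
P(exactly one) = p₁(1−p₂) + (1−p₁)p₂ = 0.180894 + 0.264119 = 0.445012.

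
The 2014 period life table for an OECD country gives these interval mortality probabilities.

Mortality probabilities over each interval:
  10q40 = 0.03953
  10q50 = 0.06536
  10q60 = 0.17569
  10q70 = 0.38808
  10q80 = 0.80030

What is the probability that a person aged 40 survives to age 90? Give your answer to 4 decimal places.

The overall survival probability is (1 − 0.03953) × (1 − 0.06536) × (1 − 0.17569) × (1 − 0.38808) × (1 − 0.80030).
= 0.96047 × 0.93464 × 0.82431 × 0.61192 × 0.19970 = 0.090426.

0.0904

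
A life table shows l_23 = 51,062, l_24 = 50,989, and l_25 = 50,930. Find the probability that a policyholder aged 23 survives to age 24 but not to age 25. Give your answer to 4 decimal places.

This is the probability of reaching 24 but not 25, conditional on being alive at 23: (l_24 − l_25) / l_23.
= (50,989 − 50,930) / 51,062 = 59 / 51,062 = 0.001155.

0.0012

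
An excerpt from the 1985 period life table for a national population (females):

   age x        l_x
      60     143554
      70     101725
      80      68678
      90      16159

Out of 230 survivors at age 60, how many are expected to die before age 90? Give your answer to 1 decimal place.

204.1

The relevant probability is 1 − 16159/143554 = 0.887436.
Expected number = 230 × 0.887436 = 204.1.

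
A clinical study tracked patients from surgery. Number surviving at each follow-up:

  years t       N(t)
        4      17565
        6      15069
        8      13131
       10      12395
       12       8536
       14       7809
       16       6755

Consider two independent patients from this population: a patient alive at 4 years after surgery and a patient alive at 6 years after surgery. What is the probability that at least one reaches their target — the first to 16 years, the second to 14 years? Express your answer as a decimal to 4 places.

p₁ = N(16)/N(4) = 6755/17565 = 0.384572; p₂ = N(14)/N(6) = 7809/15069 = 0.518216.
P(at least one) = 1 − (1−p₁)(1−p₂) = 1 − 0.615428 × 0.481784 = 0.703497.

0.7035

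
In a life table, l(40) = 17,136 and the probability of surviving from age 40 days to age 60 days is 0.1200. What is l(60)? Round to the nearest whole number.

l(60) = l(40) × p = 17,136 × 0.1200 = 2056.

2056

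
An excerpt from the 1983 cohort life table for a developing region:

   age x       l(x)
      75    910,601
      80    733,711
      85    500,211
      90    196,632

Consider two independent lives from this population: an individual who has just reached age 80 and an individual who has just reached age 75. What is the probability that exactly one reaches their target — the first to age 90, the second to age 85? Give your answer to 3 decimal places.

p₁ = l(90)/l(80) = 196,632/733,711 = 0.267997; p₂ = l(85)/l(75) = 500,211/910,601 = 0.549320.
P(exactly one) = p₁(1−p₂) + (1−p₁)p₂ = 0.120781 + 0.402104 = 0.522885.

0.523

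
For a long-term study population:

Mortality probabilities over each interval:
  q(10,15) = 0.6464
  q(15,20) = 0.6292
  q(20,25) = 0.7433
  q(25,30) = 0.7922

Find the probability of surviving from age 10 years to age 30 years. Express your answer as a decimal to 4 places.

Chaining the interval survival probabilities: (1 − 0.6464) × (1 − 0.6292) × (1 − 0.7433) × (1 − 0.7922).
= 0.3536 × 0.3708 × 0.2567 × 0.2078 = 0.006994.

0.0070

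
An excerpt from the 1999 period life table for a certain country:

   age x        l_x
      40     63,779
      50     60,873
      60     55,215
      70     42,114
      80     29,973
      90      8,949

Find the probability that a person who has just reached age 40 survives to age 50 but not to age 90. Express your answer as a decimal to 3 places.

0.814

We want 10|40q40 = (l_50 − l_90)/l_40.
This is the probability of reaching 50 but not 90, conditional on being alive at 40: (l_50 − l_90) / l_40.
= (60,873 − 8,949) / 63,779 = 51,924 / 63,779 = 0.814124.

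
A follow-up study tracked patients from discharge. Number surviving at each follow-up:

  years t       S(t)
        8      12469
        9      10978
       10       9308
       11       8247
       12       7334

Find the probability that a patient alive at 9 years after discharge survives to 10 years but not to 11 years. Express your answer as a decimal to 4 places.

0.0966

This is the probability of reaching 10 but not 11, conditional on being alive at 9: (S(10) − S(11)) / S(9).
= (9308 − 8247) / 10978 = 1061 / 10978 = 0.096648.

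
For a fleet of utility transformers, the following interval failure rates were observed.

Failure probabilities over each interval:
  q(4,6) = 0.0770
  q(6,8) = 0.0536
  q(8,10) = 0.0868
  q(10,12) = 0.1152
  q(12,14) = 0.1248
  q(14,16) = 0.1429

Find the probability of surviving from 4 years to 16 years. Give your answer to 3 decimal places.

The overall survival probability is (1 − 0.0770) × (1 − 0.0536) × (1 − 0.0868) × (1 − 0.1152) × (1 − 0.1248) × (1 − 0.1429).
= 0.9230 × 0.9464 × 0.9132 × 0.8848 × 0.8752 × 0.8571 = 0.529452.

0.529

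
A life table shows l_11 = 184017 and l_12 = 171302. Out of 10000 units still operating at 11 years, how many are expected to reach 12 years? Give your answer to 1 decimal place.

9309.0

The relevant probability is 171302/184017 = 0.930903.
Expected number = 10000 × 0.930903 = 9309.0.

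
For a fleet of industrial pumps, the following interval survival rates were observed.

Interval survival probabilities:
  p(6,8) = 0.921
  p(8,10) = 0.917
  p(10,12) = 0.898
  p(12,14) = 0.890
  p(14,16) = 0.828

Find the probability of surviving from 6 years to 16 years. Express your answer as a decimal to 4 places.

Survival from 6 to 16 is the product of surviving each interval: 0.921 × 0.917 × 0.898 × 0.890 × 0.828.
= 0.558889.

0.5589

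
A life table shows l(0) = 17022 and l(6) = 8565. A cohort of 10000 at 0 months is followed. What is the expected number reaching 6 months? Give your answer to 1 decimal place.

5031.7

The relevant probability is 8565/17022 = 0.503172.
Expected number = 10000 × 0.503172 = 5031.7.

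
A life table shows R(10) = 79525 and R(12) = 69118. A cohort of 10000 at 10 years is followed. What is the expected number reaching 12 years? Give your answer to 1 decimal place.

8691.4

The relevant probability is 69118/79525 = 0.869135.
Expected number = 10000 × 0.869135 = 8691.4.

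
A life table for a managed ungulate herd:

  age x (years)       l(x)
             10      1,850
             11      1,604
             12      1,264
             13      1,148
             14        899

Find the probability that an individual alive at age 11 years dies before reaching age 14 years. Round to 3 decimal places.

P(die before 14 | alive at 11) = 1 − l(14)/l(11) = 1 − 899/1,604 = (705)/1,604 = 0.439526.

0.440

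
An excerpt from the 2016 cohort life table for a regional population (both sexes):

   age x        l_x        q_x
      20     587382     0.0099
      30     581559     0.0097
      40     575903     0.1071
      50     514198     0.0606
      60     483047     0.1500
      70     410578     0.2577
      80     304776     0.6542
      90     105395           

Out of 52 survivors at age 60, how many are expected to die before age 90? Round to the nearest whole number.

The relevant probability is 1 − 105395/483047 = 0.781812.
Expected number = 52 × 0.781812 = 41.

41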